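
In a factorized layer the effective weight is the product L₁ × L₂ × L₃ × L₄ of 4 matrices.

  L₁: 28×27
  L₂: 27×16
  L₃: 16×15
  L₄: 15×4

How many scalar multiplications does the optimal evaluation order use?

5712

Adjacent pairs: L₁L₂ = 28·27·16 = 12096; L₂L₃ = 27·16·15 = 6480; L₃L₄ = 16·15·4 = 960.
Length 3: L₁..L₃: k=1: 0+6480+28·27·15=17820; k=2: 12096+0+28·16·15=18816 → min 17820 | L₂..L₄: k=2: 0+960+27·16·4=2688; k=3: 6480+0+27·15·4=8100 → min 2688.
Length 4: L₁..L₄: k=1: 0+2688+28·27·4=5712; k=2: 12096+960+28·16·4=14848; k=3: 17820+0+28·15·4=19500 → min 5712.
Optimal order: (L₁ × (L₂ × (L₃ × L₄))) with cost 5712.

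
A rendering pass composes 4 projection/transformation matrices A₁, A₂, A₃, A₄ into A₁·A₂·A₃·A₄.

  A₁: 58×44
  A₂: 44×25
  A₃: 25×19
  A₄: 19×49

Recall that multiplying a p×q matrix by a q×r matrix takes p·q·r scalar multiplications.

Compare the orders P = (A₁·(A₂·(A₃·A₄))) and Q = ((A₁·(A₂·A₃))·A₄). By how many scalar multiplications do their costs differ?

78837

Order P = (A₁·(A₂·(A₃·A₄))): (A₃·A₄): 25×19 by 19×49 → 25×49, cost 25·19·49 = 23275; (A₂·(A₃·A₄)): 44×25 by 25×49 → 44×49, cost 44·25·49 = 53900; cumulative 77175; (A₁·(A₂·(A₃·A₄))): 58×44 by 44×49 → 58×49, cost 58·44·49 = 125048; cumulative 202223. Total 202223.
Order Q = ((A₁·(A₂·A₃))·A₄): (A₂·A₃): 44×25 by 25×19 → 44×19, cost 44·25·19 = 20900; (A₁·(A₂·A₃)): 58×44 by 44×19 → 58×19, cost 58·44·19 = 48488; cumulative 69388; ((A₁·(A₂·A₃))·A₄): 58×19 by 19×49 → 58×49, cost 58·19·49 = 53998; cumulative 123386. Total 123386.
Difference: |202223 − 123386| = 78837.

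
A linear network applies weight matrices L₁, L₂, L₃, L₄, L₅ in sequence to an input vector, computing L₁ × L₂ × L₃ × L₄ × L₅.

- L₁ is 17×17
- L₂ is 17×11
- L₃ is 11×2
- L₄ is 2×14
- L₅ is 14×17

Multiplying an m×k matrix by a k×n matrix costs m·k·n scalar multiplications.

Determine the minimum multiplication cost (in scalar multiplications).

2006

Adjacent pairs: L₁L₂ = 17·17·11 = 3179; L₂L₃ = 17·11·2 = 374; L₃L₄ = 11·2·14 = 308; L₄L₅ = 2·14·17 = 476.
Length 3: L₁..L₃: k=1: 0+374+17·17·2=952; k=2: 3179+0+17·11·2=3553 → min 952 | L₂..L₄: k=2: 0+308+17·11·14=2926; k=3: 374+0+17·2·14=850 → min 850 | L₃..L₅: k=3: 0+476+11·2·17=850; k=4: 308+0+11·14·17=2926 → min 850.
Length 4: L₁..L₄: k=1: 0+850+17·17·14=4896; k=2: 3179+308+17·11·14=6105; k=3: 952+0+17·2·14=1428 → min 1428 | L₂..L₅: k=2: 0+850+17·11·17=4029; k=3: 374+476+17·2·17=1428; k=4: 850+0+17·14·17=4896 → min 1428.
Length 5: L₁..L₅: k=1: 0+1428+17·17·17=6341; k=2: 3179+850+17·11·17=7208; k=3: 952+476+17·2·17=2006; k=4: 1428+0+17·14·17=5474 → min 2006.
Optimal order: ((L₁ × (L₂ × L₃)) × (L₄ × L₅)) with cost 2006.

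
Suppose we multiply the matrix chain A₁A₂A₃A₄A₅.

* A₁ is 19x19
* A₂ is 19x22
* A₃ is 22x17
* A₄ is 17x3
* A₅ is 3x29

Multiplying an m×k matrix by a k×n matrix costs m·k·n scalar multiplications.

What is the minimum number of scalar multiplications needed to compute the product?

5112

Adjacent pairs: A₁A₂ = 19·19·22 = 7942; A₂A₃ = 19·22·17 = 7106; A₃A₄ = 22·17·3 = 1122; A₄A₅ = 17·3·29 = 1479.
Length 3: A₁..A₃: k=1: 0+7106+19·19·17=13243; k=2: 7942+0+19·22·17=15048 → min 13243 | A₂..A₄: k=2: 0+1122+19·22·3=2376; k=3: 7106+0+19·17·3=8075 → min 2376 | A₃..A₅: k=3: 0+1479+22·17·29=12325; k=4: 1122+0+22·3·29=3036 → min 3036.
Length 4: A₁..A₄: k=1: 0+2376+19·19·3=3459; k=2: 7942+1122+19·22·3=10318; k=3: 13243+0+19·17·3=14212 → min 3459 | A₂..A₅: k=2: 0+3036+19·22·29=15158; k=3: 7106+1479+19·17·29=17952; k=4: 2376+0+19·3·29=4029 → min 4029.
Length 5: A₁..A₅: k=1: 0+4029+19·19·29=14498; k=2: 7942+3036+19·22·29=23100; k=3: 13243+1479+19·17·29=24089; k=4: 3459+0+19·3·29=5112 → min 5112.
Optimal order: ((A₁(A₂(A₃A₄)))A₅) with cost 5112.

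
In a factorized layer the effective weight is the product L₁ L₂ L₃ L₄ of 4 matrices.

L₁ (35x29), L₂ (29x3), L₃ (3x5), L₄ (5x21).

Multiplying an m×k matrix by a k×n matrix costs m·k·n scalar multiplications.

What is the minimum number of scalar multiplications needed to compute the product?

5565

Adjacent pairs: L₁L₂ = 35·29·3 = 3045; L₂L₃ = 29·3·5 = 435; L₃L₄ = 3·5·21 = 315.
Length 3: L₁..L₃: k=1: 0+435+35·29·5=5510; k=2: 3045+0+35·3·5=3570 → min 3570 | L₂..L₄: k=2: 0+315+29·3·21=2142; k=3: 435+0+29·5·21=3480 → min 2142.
Length 4: L₁..L₄: k=1: 0+2142+35·29·21=23457; k=2: 3045+315+35·3·21=5565; k=3: 3570+0+35·5·21=7245 → min 5565.
Optimal order: ((L₁ L₂) (L₃ L₄)) with cost 5565.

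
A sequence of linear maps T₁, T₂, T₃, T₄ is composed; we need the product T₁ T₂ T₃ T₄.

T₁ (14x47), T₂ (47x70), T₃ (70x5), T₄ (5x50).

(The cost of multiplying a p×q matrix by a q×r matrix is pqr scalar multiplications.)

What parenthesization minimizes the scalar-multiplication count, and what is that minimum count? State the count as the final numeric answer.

Adjacent pairs: T₁T₂ = 14·47·70 = 46060; T₂T₃ = 47·70·5 = 16450; T₃T₄ = 70·5·50 = 17500.
Length 3: T₁..T₃: k=1: 0+16450+14·47·5=19740; k=2: 46060+0+14·70·5=50960 → min 19740 | T₂..T₄: k=2: 0+17500+47·70·50=182000; k=3: 16450+0+47·5·50=28200 → min 28200.
Length 4: T₁..T₄: k=1: 0+28200+14·47·50=61100; k=2: 46060+17500+14·70·50=112560; k=3: 19740+0+14·5·50=23240 → min 23240.
Optimal parenthesization: ((T₁ (T₂ T₃)) T₄) with cost 23240.

23240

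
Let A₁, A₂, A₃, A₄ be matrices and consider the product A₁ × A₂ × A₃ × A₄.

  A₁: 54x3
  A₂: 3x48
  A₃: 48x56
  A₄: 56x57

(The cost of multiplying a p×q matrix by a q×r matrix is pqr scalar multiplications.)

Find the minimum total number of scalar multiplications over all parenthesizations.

Adjacent pairs: A₁A₂ = 54·3·48 = 7776; A₂A₃ = 3·48·56 = 8064; A₃A₄ = 48·56·57 = 153216.
Length 3: A₁..A₃: k=1: 0+8064+54·3·56=17136; k=2: 7776+0+54·48·56=152928 → min 17136 | A₂..A₄: k=2: 0+153216+3·48·57=161424; k=3: 8064+0+3·56·57=17640 → min 17640.
Length 4: A₁..A₄: k=1: 0+17640+54·3·57=26874; k=2: 7776+153216+54·48·57=308736; k=3: 17136+0+54·56·57=189504 → min 26874.
Optimal order: (A₁ × ((A₂ × A₃) × A₄)) with cost 26874.

26874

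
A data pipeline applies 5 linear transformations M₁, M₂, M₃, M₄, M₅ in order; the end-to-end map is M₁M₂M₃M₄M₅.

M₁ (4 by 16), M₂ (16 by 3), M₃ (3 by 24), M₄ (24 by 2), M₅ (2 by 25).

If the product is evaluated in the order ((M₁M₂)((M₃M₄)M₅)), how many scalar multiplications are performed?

786

(M₁M₂): 4×16 by 16×3 → 4×3, cost 4·16·3 = 192
(M₃M₄): 3×24 by 24×2 → 3×2, cost 3·24·2 = 144
((M₃M₄)M₅): 3×2 by 2×25 → 3×25, cost 3·2·25 = 150; cumulative 294
((M₁M₂)((M₃M₄)M₅)): 4×3 by 3×25 → 4×25, cost 4·3·25 = 300; cumulative 786
Total: 786 scalar multiplications.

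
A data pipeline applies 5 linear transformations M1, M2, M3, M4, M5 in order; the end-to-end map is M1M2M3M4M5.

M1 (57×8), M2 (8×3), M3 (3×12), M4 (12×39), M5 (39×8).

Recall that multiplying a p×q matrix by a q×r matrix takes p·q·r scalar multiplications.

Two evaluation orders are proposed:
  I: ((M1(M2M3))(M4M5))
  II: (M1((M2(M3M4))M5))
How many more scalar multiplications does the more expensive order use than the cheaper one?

6492

Order I = ((M1(M2M3))(M4M5)): (M2M3): 8×3 by 3×12 → 8×12, cost 8·3·12 = 288; (M1(M2M3)): 57×8 by 8×12 → 57×12, cost 57·8·12 = 5472; cumulative 5760; (M4M5): 12×39 by 39×8 → 12×8, cost 12·39·8 = 3744; ((M1(M2M3))(M4M5)): 57×12 by 12×8 → 57×8, cost 57·12·8 = 5472; cumulative 14976. Total 14976.
Order II = (M1((M2(M3M4))M5)): (M3M4): 3×12 by 12×39 → 3×39, cost 3·12·39 = 1404; (M2(M3M4)): 8×3 by 3×39 → 8×39, cost 8·3·39 = 936; cumulative 2340; ((M2(M3M4))M5): 8×39 by 39×8 → 8×8, cost 8·39·8 = 2496; cumulative 4836; (M1((M2(M3M4))M5)): 57×8 by 8×8 → 57×8, cost 57·8·8 = 3648; cumulative 8484. Total 8484.
Difference: |14976 − 8484| = 6492.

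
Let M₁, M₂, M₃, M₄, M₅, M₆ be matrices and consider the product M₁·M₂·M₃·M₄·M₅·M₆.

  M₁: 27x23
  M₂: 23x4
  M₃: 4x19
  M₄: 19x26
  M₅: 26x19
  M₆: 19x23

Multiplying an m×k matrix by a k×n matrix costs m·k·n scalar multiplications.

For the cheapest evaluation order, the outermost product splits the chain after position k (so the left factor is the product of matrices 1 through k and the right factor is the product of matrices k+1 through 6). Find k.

Adjacent pairs: M₁M₂ = 27·23·4 = 2484; M₂M₃ = 23·4·19 = 1748; M₃M₄ = 4·19·26 = 1976; M₄M₅ = 19·26·19 = 9386; M₅M₆ = 26·19·23 = 11362.
Length 3: M₁..M₃: k=1: 0+1748+27·23·19=13547; k=2: 2484+0+27·4·19=4536 → min 4536 | M₂..M₄: k=2: 0+1976+23·4·26=4368; k=3: 1748+0+23·19·26=13110 → min 4368 | M₃..M₅: k=3: 0+9386+4·19·19=10830; k=4: 1976+0+4·26·19=3952 → min 3952 | M₄..M₆: k=4: 0+11362+19·26·23=22724; k=5: 9386+0+19·19·23=17689 → min 17689.
Length 4: M₁..M₄: k=1: 0+4368+27·23·26=20514; k=2: 2484+1976+27·4·26=7268; k=3: 4536+0+27·19·26=17874 → min 7268 | M₂..M₅: k=2: 0+3952+23·4·19=5700; k=3: 1748+9386+23·19·19=19437; k=4: 4368+0+23·26·19=15730 → min 5700 | M₃..M₆: k=3: 0+17689+4·19·23=19437; k=4: 1976+11362+4·26·23=15730; k=5: 3952+0+4·19·23=5700 → min 5700.
Length 5: M₁..M₅: k=1: 0+5700+27·23·19=17499; k=2: 2484+3952+27·4·19=8488; k=3: 4536+9386+27·19·19=23669; k=4: 7268+0+27·26·19=20606 → min 8488 | M₂..M₆: k=2: 0+5700+23·4·23=7816; k=3: 1748+17689+23·19·23=29488; k=4: 4368+11362+23·26·23=29484; k=5: 5700+0+23·19·23=15751 → min 7816.
Top-level splits: k=1: (M₁..M₁)·(M₂..M₆) → 0+7816+27·23·23 = 22099; k=2: (M₁..M₂)·(M₃..M₆) → 2484+5700+27·4·23 = 10668; k=3: (M₁..M₃)·(M₄..M₆) → 4536+17689+27·19·23 = 34024; k=4: (M₁..M₄)·(M₅..M₆) → 7268+11362+27·26·23 = 34776; k=5: (M₁..M₅)·(M₆..M₆) → 8488+0+27·19·23 = 20287.
Best split is after M₂, i.e. k = 2.

2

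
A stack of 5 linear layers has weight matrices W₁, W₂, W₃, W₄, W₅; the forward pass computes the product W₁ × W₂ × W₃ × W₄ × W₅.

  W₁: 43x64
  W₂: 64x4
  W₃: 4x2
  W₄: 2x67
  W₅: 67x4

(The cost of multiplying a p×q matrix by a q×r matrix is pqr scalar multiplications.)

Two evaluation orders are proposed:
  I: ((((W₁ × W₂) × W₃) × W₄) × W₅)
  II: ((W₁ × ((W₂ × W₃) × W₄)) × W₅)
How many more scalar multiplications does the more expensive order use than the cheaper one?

176358

Order I = ((((W₁ × W₂) × W₃) × W₄) × W₅): (W₁ × W₂): 43×64 by 64×4 → 43×4, cost 43·64·4 = 11008; ((W₁ × W₂) × W₃): 43×4 by 4×2 → 43×2, cost 43·4·2 = 344; cumulative 11352; (((W₁ × W₂) × W₃) × W₄): 43×2 by 2×67 → 43×67, cost 43·2·67 = 5762; cumulative 17114; ((((W₁ × W₂) × W₃) × W₄) × W₅): 43×67 by 67×4 → 43×4, cost 43·67·4 = 11524; cumulative 28638. Total 28638.
Order II = ((W₁ × ((W₂ × W₃) × W₄)) × W₅): (W₂ × W₃): 64×4 by 4×2 → 64×2, cost 64·4·2 = 512; ((W₂ × W₃) × W₄): 64×2 by 2×67 → 64×67, cost 64·2·67 = 8576; cumulative 9088; (W₁ × ((W₂ × W₃) × W₄)): 43×64 by 64×67 → 43×67, cost 43·64·67 = 184384; cumulative 193472; ((W₁ × ((W₂ × W₃) × W₄)) × W₅): 43×67 by 67×4 → 43×4, cost 43·67·4 = 11524; cumulative 204996. Total 204996.
Difference: |28638 − 204996| = 176358.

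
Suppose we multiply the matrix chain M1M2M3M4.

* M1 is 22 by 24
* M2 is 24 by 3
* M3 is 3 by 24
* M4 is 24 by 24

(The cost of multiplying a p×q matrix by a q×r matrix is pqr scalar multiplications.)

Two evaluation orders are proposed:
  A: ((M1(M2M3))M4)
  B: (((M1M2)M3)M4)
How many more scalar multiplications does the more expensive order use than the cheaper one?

11232

Order A = ((M1(M2M3))M4): (M2M3): 24×3 by 3×24 → 24×24, cost 24·3·24 = 1728; (M1(M2M3)): 22×24 by 24×24 → 22×24, cost 22·24·24 = 12672; cumulative 14400; ((M1(M2M3))M4): 22×24 by 24×24 → 22×24, cost 22·24·24 = 12672; cumulative 27072. Total 27072.
Order B = (((M1M2)M3)M4): (M1M2): 22×24 by 24×3 → 22×3, cost 22·24·3 = 1584; ((M1M2)M3): 22×3 by 3×24 → 22×24, cost 22·3·24 = 1584; cumulative 3168; (((M1M2)M3)M4): 22×24 by 24×24 → 22×24, cost 22·24·24 = 12672; cumulative 15840. Total 15840.
Difference: |27072 − 15840| = 11232.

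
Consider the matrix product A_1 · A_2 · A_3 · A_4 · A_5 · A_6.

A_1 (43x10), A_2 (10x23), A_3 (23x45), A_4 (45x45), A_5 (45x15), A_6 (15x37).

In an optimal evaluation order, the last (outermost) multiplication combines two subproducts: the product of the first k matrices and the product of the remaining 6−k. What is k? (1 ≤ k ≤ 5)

Adjacent pairs: A_1A_2 = 43·10·23 = 9890; A_2A_3 = 10·23·45 = 10350; A_3A_4 = 23·45·45 = 46575; A_4A_5 = 45·45·15 = 30375; A_5A_6 = 45·15·37 = 24975.
Length 3: A_1..A_3: k=1: 0+10350+43·10·45=29700; k=2: 9890+0+43·23·45=54395 → min 29700 | A_2..A_4: k=2: 0+46575+10·23·45=56925; k=3: 10350+0+10·45·45=30600 → min 30600 | A_3..A_5: k=3: 0+30375+23·45·15=45900; k=4: 46575+0+23·45·15=62100 → min 45900 | A_4..A_6: k=4: 0+24975+45·45·37=99900; k=5: 30375+0+45·15·37=55350 → min 55350.
Length 4: A_1..A_4: k=1: 0+30600+43·10·45=49950; k=2: 9890+46575+43·23·45=100970; k=3: 29700+0+43·45·45=116775 → min 49950 | A_2..A_5: k=2: 0+45900+10·23·15=49350; k=3: 10350+30375+10·45·15=47475; k=4: 30600+0+10·45·15=37350 → min 37350 | A_3..A_6: k=3: 0+55350+23·45·37=93645; k=4: 46575+24975+23·45·37=109845; k=5: 45900+0+23·15·37=58665 → min 58665.
Length 5: A_1..A_5: k=1: 0+37350+43·10·15=43800; k=2: 9890+45900+43·23·15=70625; k=3: 29700+30375+43·45·15=89100; k=4: 49950+0+43·45·15=78975 → min 43800 | A_2..A_6: k=2: 0+58665+10·23·37=67175; k=3: 10350+55350+10·45·37=82350; k=4: 30600+24975+10·45·37=72225; k=5: 37350+0+10·15·37=42900 → min 42900.
Top-level splits: k=1: (A_1..A_1)·(A_2..A_6) → 0+42900+43·10·37 = 58810; k=2: (A_1..A_2)·(A_3..A_6) → 9890+58665+43·23·37 = 105148; k=3: (A_1..A_3)·(A_4..A_6) → 29700+55350+43·45·37 = 156645; k=4: (A_1..A_4)·(A_5..A_6) → 49950+24975+43·45·37 = 146520; k=5: (A_1..A_5)·(A_6..A_6) → 43800+0+43·15·37 = 67665.
Best split is after A_1, i.e. k = 1.

1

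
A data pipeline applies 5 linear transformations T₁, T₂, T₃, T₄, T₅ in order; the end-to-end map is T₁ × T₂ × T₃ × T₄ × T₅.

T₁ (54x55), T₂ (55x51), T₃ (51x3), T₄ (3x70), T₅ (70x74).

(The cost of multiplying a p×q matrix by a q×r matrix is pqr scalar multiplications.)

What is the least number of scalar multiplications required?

Adjacent pairs: T₁T₂ = 54·55·51 = 151470; T₂T₃ = 55·51·3 = 8415; T₃T₄ = 51·3·70 = 10710; T₄T₅ = 3·70·74 = 15540.
Length 3: T₁..T₃: k=1: 0+8415+54·55·3=17325; k=2: 151470+0+54·51·3=159732 → min 17325 | T₂..T₄: k=2: 0+10710+55·51·70=207060; k=3: 8415+0+55·3·70=19965 → min 19965 | T₃..T₅: k=3: 0+15540+51·3·74=26862; k=4: 10710+0+51·70·74=274890 → min 26862.
Length 4: T₁..T₄: k=1: 0+19965+54·55·70=227865; k=2: 151470+10710+54·51·70=354960; k=3: 17325+0+54·3·70=28665 → min 28665 | T₂..T₅: k=2: 0+26862+55·51·74=234432; k=3: 8415+15540+55·3·74=36165; k=4: 19965+0+55·70·74=304865 → min 36165.
Length 5: T₁..T₅: k=1: 0+36165+54·55·74=255945; k=2: 151470+26862+54·51·74=382128; k=3: 17325+15540+54·3·74=44853; k=4: 28665+0+54·70·74=308385 → min 44853.
Optimal order: ((T₁ × (T₂ × T₃)) × (T₄ × T₅)) with cost 44853.

44853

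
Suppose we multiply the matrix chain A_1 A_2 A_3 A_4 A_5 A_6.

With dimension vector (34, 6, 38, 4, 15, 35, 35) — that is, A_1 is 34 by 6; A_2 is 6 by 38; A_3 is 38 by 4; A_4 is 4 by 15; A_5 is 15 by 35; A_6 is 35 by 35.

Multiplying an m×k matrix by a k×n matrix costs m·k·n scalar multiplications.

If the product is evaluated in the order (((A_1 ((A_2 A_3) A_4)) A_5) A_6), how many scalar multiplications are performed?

63832

(A_2 A_3): 6×38 by 38×4 → 6×4, cost 6·38·4 = 912
((A_2 A_3) A_4): 6×4 by 4×15 → 6×15, cost 6·4·15 = 360; cumulative 1272
(A_1 ((A_2 A_3) A_4)): 34×6 by 6×15 → 34×15, cost 34·6·15 = 3060; cumulative 4332
((A_1 ((A_2 A_3) A_4)) A_5): 34×15 by 15×35 → 34×35, cost 34·15·35 = 17850; cumulative 22182
(((A_1 ((A_2 A_3) A_4)) A_5) A_6): 34×35 by 35×35 → 34×35, cost 34·35·35 = 41650; cumulative 63832
Total: 63832 scalar multiplications.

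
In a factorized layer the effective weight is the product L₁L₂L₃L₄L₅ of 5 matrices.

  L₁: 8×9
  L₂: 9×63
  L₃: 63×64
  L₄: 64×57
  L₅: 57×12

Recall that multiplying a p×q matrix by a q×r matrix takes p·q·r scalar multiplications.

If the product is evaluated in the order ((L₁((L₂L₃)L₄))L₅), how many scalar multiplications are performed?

(L₂L₃): 9×63 by 63×64 → 9×64, cost 9·63·64 = 36288
((L₂L₃)L₄): 9×64 by 64×57 → 9×57, cost 9·64·57 = 32832; cumulative 69120
(L₁((L₂L₃)L₄)): 8×9 by 9×57 → 8×57, cost 8·9·57 = 4104; cumulative 73224
((L₁((L₂L₃)L₄))L₅): 8×57 by 57×12 → 8×12, cost 8·57·12 = 5472; cumulative 78696
Total: 78696 scalar multiplications.

78696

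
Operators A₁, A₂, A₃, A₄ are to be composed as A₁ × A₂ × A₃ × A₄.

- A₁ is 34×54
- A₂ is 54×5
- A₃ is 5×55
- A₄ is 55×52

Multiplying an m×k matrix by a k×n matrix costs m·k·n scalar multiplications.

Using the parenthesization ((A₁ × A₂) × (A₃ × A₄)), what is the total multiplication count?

(A₁ × A₂): 34×54 by 54×5 → 34×5, cost 34·54·5 = 9180
(A₃ × A₄): 5×55 by 55×52 → 5×52, cost 5·55·52 = 14300
((A₁ × A₂) × (A₃ × A₄)): 34×5 by 5×52 → 34×52, cost 34·5·52 = 8840; cumulative 32320
Total: 32320 scalar multiplications.

32320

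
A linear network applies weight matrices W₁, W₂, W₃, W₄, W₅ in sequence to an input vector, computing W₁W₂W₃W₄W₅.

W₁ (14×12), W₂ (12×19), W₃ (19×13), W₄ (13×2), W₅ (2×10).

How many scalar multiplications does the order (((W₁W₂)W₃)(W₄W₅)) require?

(W₁W₂): 14×12 by 12×19 → 14×19, cost 14·12·19 = 3192
((W₁W₂)W₃): 14×19 by 19×13 → 14×13, cost 14·19·13 = 3458; cumulative 6650
(W₄W₅): 13×2 by 2×10 → 13×10, cost 13·2·10 = 260
(((W₁W₂)W₃)(W₄W₅)): 14×13 by 13×10 → 14×10, cost 14·13·10 = 1820; cumulative 8730
Total: 8730 scalar multiplications.

8730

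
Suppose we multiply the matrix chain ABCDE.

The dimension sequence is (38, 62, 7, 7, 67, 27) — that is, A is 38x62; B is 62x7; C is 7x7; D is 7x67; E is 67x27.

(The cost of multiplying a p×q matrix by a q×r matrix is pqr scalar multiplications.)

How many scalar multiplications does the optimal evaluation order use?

37660

Adjacent pairs: AB = 38·62·7 = 16492; BC = 62·7·7 = 3038; CD = 7·7·67 = 3283; DE = 7·67·27 = 12663.
Length 3: A..C: k=1: 0+3038+38·62·7=19530; k=2: 16492+0+38·7·7=18354 → min 18354 | B..D: k=2: 0+3283+62·7·67=32361; k=3: 3038+0+62·7·67=32116 → min 32116 | C..E: k=3: 0+12663+7·7·27=13986; k=4: 3283+0+7·67·27=15946 → min 13986.
Length 4: A..D: k=1: 0+32116+38·62·67=189968; k=2: 16492+3283+38·7·67=37597; k=3: 18354+0+38·7·67=36176 → min 36176 | B..E: k=2: 0+13986+62·7·27=25704; k=3: 3038+12663+62·7·27=27419; k=4: 32116+0+62·67·27=144274 → min 25704.
Length 5: A..E: k=1: 0+25704+38·62·27=89316; k=2: 16492+13986+38·7·27=37660; k=3: 18354+12663+38·7·27=38199; k=4: 36176+0+38·67·27=104918 → min 37660.
Optimal order: ((AB)(C(DE))) with cost 37660.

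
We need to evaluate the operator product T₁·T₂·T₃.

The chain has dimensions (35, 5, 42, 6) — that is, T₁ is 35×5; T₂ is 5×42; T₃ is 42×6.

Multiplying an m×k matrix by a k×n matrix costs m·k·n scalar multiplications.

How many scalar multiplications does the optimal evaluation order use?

2310

Order (T₁·(T₂·T₃)): (T₂·T₃): 5×42 by 42×6 → 5×6, cost 5·42·6 = 1260; (T₁·(T₂·T₃)): 35×5 by 5×6 → 35×6, cost 35·5·6 = 1050; cumulative 2310. Total 2310.
Order ((T₁·T₂)·T₃): (T₁·T₂): 35×5 by 5×42 → 35×42, cost 35·5·42 = 7350; ((T₁·T₂)·T₃): 35×42 by 42×6 → 35×6, cost 35·42·6 = 8820; cumulative 16170. Total 16170.
Minimum: 2310.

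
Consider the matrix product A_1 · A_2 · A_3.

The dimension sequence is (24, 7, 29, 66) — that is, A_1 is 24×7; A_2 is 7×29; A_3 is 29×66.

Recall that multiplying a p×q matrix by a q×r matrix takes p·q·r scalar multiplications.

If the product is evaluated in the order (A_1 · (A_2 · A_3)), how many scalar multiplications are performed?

24486

(A_2 · A_3): 7×29 by 29×66 → 7×66, cost 7·29·66 = 13398
(A_1 · (A_2 · A_3)): 24×7 by 7×66 → 24×66, cost 24·7·66 = 11088; cumulative 24486
Total: 24486 scalar multiplications.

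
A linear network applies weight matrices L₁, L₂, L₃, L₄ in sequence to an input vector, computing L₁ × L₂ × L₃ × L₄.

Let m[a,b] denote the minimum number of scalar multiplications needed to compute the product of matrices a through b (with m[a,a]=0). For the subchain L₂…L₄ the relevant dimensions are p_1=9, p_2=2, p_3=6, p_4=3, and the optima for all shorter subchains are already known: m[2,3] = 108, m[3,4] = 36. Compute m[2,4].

90

m[2,4] = min over k∈[2,3] of m[2,k]+m[k+1,4]+p_{1}·p_k·p_{4}.
k=2: 0 + 36 + 9·2·3 = 90; k=3: 108 + 0 + 9·6·3 = 270.
Minimum: 90 at k=2.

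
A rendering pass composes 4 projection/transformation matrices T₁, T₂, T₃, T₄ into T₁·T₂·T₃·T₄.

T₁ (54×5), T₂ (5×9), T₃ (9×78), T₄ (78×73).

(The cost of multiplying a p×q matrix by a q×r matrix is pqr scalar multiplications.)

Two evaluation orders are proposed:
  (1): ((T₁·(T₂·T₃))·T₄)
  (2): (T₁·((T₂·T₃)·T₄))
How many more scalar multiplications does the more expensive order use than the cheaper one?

Order (1) = ((T₁·(T₂·T₃))·T₄): (T₂·T₃): 5×9 by 9×78 → 5×78, cost 5·9·78 = 3510; (T₁·(T₂·T₃)): 54×5 by 5×78 → 54×78, cost 54·5·78 = 21060; cumulative 24570; ((T₁·(T₂·T₃))·T₄): 54×78 by 78×73 → 54×73, cost 54·78·73 = 307476; cumulative 332046. Total 332046.
Order (2) = (T₁·((T₂·T₃)·T₄)): (T₂·T₃): 5×9 by 9×78 → 5×78, cost 5·9·78 = 3510; ((T₂·T₃)·T₄): 5×78 by 78×73 → 5×73, cost 5·78·73 = 28470; cumulative 31980; (T₁·((T₂·T₃)·T₄)): 54×5 by 5×73 → 54×73, cost 54·5·73 = 19710; cumulative 51690. Total 51690.
Difference: |332046 − 51690| = 280356.

280356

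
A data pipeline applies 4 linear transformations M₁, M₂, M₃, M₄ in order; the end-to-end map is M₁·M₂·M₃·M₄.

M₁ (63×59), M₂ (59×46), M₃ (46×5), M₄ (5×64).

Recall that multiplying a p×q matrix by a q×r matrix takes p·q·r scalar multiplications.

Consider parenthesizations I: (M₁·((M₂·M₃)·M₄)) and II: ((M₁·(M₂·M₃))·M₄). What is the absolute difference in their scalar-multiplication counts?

218023

Order I = (M₁·((M₂·M₃)·M₄)): (M₂·M₃): 59×46 by 46×5 → 59×5, cost 59·46·5 = 13570; ((M₂·M₃)·M₄): 59×5 by 5×64 → 59×64, cost 59·5·64 = 18880; cumulative 32450; (M₁·((M₂·M₃)·M₄)): 63×59 by 59×64 → 63×64, cost 63·59·64 = 237888; cumulative 270338. Total 270338.
Order II = ((M₁·(M₂·M₃))·M₄): (M₂·M₃): 59×46 by 46×5 → 59×5, cost 59·46·5 = 13570; (M₁·(M₂·M₃)): 63×59 by 59×5 → 63×5, cost 63·59·5 = 18585; cumulative 32155; ((M₁·(M₂·M₃))·M₄): 63×5 by 5×64 → 63×64, cost 63·5·64 = 20160; cumulative 52315. Total 52315.
Difference: |270338 − 52315| = 218023.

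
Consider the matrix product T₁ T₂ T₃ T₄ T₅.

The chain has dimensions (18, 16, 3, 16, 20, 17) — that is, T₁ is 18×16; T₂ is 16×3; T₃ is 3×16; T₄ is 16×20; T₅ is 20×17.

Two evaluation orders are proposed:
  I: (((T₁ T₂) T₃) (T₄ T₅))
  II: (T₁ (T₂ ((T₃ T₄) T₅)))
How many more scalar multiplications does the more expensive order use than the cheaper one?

Order I = (((T₁ T₂) T₃) (T₄ T₅)): (T₁ T₂): 18×16 by 16×3 → 18×3, cost 18·16·3 = 864; ((T₁ T₂) T₃): 18×3 by 3×16 → 18×16, cost 18·3·16 = 864; cumulative 1728; (T₄ T₅): 16×20 by 20×17 → 16×17, cost 16·20·17 = 5440; (((T₁ T₂) T₃) (T₄ T₅)): 18×16 by 16×17 → 18×17, cost 18·16·17 = 4896; cumulative 12064. Total 12064.
Order II = (T₁ (T₂ ((T₃ T₄) T₅))): (T₃ T₄): 3×16 by 16×20 → 3×20, cost 3·16·20 = 960; ((T₃ T₄) T₅): 3×20 by 20×17 → 3×17, cost 3·20·17 = 1020; cumulative 1980; (T₂ ((T₃ T₄) T₅)): 16×3 by 3×17 → 16×17, cost 16·3·17 = 816; cumulative 2796; (T₁ (T₂ ((T₃ T₄) T₅))): 18×16 by 16×17 → 18×17, cost 18·16·17 = 4896; cumulative 7692. Total 7692.
Difference: |12064 − 7692| = 4372.

4372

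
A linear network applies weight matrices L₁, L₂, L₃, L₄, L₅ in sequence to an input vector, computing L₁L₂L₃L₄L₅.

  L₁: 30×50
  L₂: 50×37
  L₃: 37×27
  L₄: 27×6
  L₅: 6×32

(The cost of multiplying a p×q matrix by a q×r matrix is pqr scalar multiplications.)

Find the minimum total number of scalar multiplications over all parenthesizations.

31854

Adjacent pairs: L₁L₂ = 30·50·37 = 55500; L₂L₃ = 50·37·27 = 49950; L₃L₄ = 37·27·6 = 5994; L₄L₅ = 27·6·32 = 5184.
Length 3: L₁..L₃: k=1: 0+49950+30·50·27=90450; k=2: 55500+0+30·37·27=85470 → min 85470 | L₂..L₄: k=2: 0+5994+50·37·6=17094; k=3: 49950+0+50·27·6=58050 → min 17094 | L₃..L₅: k=3: 0+5184+37·27·32=37152; k=4: 5994+0+37·6·32=13098 → min 13098.
Length 4: L₁..L₄: k=1: 0+17094+30·50·6=26094; k=2: 55500+5994+30·37·6=68154; k=3: 85470+0+30·27·6=90330 → min 26094 | L₂..L₅: k=2: 0+13098+50·37·32=72298; k=3: 49950+5184+50·27·32=98334; k=4: 17094+0+50·6·32=26694 → min 26694.
Length 5: L₁..L₅: k=1: 0+26694+30·50·32=74694; k=2: 55500+13098+30·37·32=104118; k=3: 85470+5184+30·27·32=116574; k=4: 26094+0+30·6·32=31854 → min 31854.
Optimal order: ((L₁(L₂(L₃L₄)))L₅) with cost 31854.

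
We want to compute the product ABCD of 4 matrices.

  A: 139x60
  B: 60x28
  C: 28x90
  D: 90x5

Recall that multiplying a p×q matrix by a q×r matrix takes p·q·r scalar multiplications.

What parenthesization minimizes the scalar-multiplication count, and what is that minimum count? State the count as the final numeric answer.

Adjacent pairs: AB = 139·60·28 = 233520; BC = 60·28·90 = 151200; CD = 28·90·5 = 12600.
Length 3: A..C: k=1: 0+151200+139·60·90=901800; k=2: 233520+0+139·28·90=583800 → min 583800 | B..D: k=2: 0+12600+60·28·5=21000; k=3: 151200+0+60·90·5=178200 → min 21000.
Length 4: A..D: k=1: 0+21000+139·60·5=62700; k=2: 233520+12600+139·28·5=265580; k=3: 583800+0+139·90·5=646350 → min 62700.
Optimal parenthesization: (A(B(CD))) with cost 62700.

62700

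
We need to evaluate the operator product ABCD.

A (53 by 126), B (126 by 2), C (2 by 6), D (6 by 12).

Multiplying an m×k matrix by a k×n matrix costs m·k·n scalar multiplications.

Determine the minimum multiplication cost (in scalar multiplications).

14772

Adjacent pairs: AB = 53·126·2 = 13356; BC = 126·2·6 = 1512; CD = 2·6·12 = 144.
Length 3: A..C: k=1: 0+1512+53·126·6=41580; k=2: 13356+0+53·2·6=13992 → min 13992 | B..D: k=2: 0+144+126·2·12=3168; k=3: 1512+0+126·6·12=10584 → min 3168.
Length 4: A..D: k=1: 0+3168+53·126·12=83304; k=2: 13356+144+53·2·12=14772; k=3: 13992+0+53·6·12=17808 → min 14772.
Optimal order: ((AB)(CD)) with cost 14772.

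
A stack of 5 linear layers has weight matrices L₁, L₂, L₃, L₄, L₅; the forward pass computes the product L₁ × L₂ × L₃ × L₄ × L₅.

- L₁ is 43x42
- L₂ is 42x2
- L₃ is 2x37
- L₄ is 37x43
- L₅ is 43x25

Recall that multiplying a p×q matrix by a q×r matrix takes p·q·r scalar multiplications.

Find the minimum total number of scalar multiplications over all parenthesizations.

11094

Adjacent pairs: L₁L₂ = 43·42·2 = 3612; L₂L₃ = 42·2·37 = 3108; L₃L₄ = 2·37·43 = 3182; L₄L₅ = 37·43·25 = 39775.
Length 3: L₁..L₃: k=1: 0+3108+43·42·37=69930; k=2: 3612+0+43·2·37=6794 → min 6794 | L₂..L₄: k=2: 0+3182+42·2·43=6794; k=3: 3108+0+42·37·43=69930 → min 6794 | L₃..L₅: k=3: 0+39775+2·37·25=41625; k=4: 3182+0+2·43·25=5332 → min 5332.
Length 4: L₁..L₄: k=1: 0+6794+43·42·43=84452; k=2: 3612+3182+43·2·43=10492; k=3: 6794+0+43·37·43=75207 → min 10492 | L₂..L₅: k=2: 0+5332+42·2·25=7432; k=3: 3108+39775+42·37·25=81733; k=4: 6794+0+42·43·25=51944 → min 7432.
Length 5: L₁..L₅: k=1: 0+7432+43·42·25=52582; k=2: 3612+5332+43·2·25=11094; k=3: 6794+39775+43·37·25=86344; k=4: 10492+0+43·43·25=56717 → min 11094.
Optimal order: ((L₁ × L₂) × ((L₃ × L₄) × L₅)) with cost 11094.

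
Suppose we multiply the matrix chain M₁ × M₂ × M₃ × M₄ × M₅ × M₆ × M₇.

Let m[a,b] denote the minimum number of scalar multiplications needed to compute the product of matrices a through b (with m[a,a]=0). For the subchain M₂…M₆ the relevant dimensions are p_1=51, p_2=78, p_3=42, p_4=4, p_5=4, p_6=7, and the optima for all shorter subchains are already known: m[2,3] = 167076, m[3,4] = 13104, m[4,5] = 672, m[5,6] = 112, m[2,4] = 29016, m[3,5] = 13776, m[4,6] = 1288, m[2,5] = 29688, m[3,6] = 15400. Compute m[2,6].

m[2,6] = min over k∈[2,5] of m[2,k]+m[k+1,6]+p_{1}·p_k·p_{6}.
k=2: 0 + 15400 + 51·78·7 = 43246; k=3: 167076 + 1288 + 51·42·7 = 183358; k=4: 29016 + 112 + 51·4·7 = 30556; k=5: 29688 + 0 + 51·4·7 = 31116.
Minimum: 30556 at k=4.

30556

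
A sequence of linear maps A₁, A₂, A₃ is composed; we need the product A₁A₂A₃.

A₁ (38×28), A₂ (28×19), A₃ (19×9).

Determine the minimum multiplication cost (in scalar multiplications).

Order (A₁(A₂A₃)): (A₂A₃): 28×19 by 19×9 → 28×9, cost 28·19·9 = 4788; (A₁(A₂A₃)): 38×28 by 28×9 → 38×9, cost 38·28·9 = 9576; cumulative 14364. Total 14364.
Order ((A₁A₂)A₃): (A₁A₂): 38×28 by 28×19 → 38×19, cost 38·28·19 = 20216; ((A₁A₂)A₃): 38×19 by 19×9 → 38×9, cost 38·19·9 = 6498; cumulative 26714. Total 26714.
Minimum: 14364.

14364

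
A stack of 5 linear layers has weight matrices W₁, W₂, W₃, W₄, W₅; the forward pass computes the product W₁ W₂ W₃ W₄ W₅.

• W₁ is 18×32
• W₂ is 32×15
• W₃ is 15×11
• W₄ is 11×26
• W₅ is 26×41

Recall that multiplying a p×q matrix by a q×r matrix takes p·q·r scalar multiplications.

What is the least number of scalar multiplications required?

Adjacent pairs: W₁W₂ = 18·32·15 = 8640; W₂W₃ = 32·15·11 = 5280; W₃W₄ = 15·11·26 = 4290; W₄W₅ = 11·26·41 = 11726.
Length 3: W₁..W₃: k=1: 0+5280+18·32·11=11616; k=2: 8640+0+18·15·11=11610 → min 11610 | W₂..W₄: k=2: 0+4290+32·15·26=16770; k=3: 5280+0+32·11·26=14432 → min 14432 | W₃..W₅: k=3: 0+11726+15·11·41=18491; k=4: 4290+0+15·26·41=20280 → min 18491.
Length 4: W₁..W₄: k=1: 0+14432+18·32·26=29408; k=2: 8640+4290+18·15·26=19950; k=3: 11610+0+18·11·26=16758 → min 16758 | W₂..W₅: k=2: 0+18491+32·15·41=38171; k=3: 5280+11726+32·11·41=31438; k=4: 14432+0+32·26·41=48544 → min 31438.
Length 5: W₁..W₅: k=1: 0+31438+18·32·41=55054; k=2: 8640+18491+18·15·41=38201; k=3: 11610+11726+18·11·41=31454; k=4: 16758+0+18·26·41=35946 → min 31454.
Optimal order: (((W₁ W₂) W₃) (W₄ W₅)) with cost 31454.

31454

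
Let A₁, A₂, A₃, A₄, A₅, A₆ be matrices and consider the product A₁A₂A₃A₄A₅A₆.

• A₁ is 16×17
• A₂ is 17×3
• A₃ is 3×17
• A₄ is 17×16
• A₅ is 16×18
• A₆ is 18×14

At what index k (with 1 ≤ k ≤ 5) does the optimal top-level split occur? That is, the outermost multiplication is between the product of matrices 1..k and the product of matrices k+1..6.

2

Adjacent pairs: A₁A₂ = 16·17·3 = 816; A₂A₃ = 17·3·17 = 867; A₃A₄ = 3·17·16 = 816; A₄A₅ = 17·16·18 = 4896; A₅A₆ = 16·18·14 = 4032.
Length 3: A₁..A₃: k=1: 0+867+16·17·17=5491; k=2: 816+0+16·3·17=1632 → min 1632 | A₂..A₄: k=2: 0+816+17·3·16=1632; k=3: 867+0+17·17·16=5491 → min 1632 | A₃..A₅: k=3: 0+4896+3·17·18=5814; k=4: 816+0+3·16·18=1680 → min 1680 | A₄..A₆: k=4: 0+4032+17·16·14=7840; k=5: 4896+0+17·18·14=9180 → min 7840.
Length 4: A₁..A₄: k=1: 0+1632+16·17·16=5984; k=2: 816+816+16·3·16=2400; k=3: 1632+0+16·17·16=5984 → min 2400 | A₂..A₅: k=2: 0+1680+17·3·18=2598; k=3: 867+4896+17·17·18=10965; k=4: 1632+0+17·16·18=6528 → min 2598 | A₃..A₆: k=3: 0+7840+3·17·14=8554; k=4: 816+4032+3·16·14=5520; k=5: 1680+0+3·18·14=2436 → min 2436.
Length 5: A₁..A₅: k=1: 0+2598+16·17·18=7494; k=2: 816+1680+16·3·18=3360; k=3: 1632+4896+16·17·18=11424; k=4: 2400+0+16·16·18=7008 → min 3360 | A₂..A₆: k=2: 0+2436+17·3·14=3150; k=3: 867+7840+17·17·14=12753; k=4: 1632+4032+17·16·14=9472; k=5: 2598+0+17·18·14=6882 → min 3150.
Top-level splits: k=1: (A₁..A₁)·(A₂..A₆) → 0+3150+16·17·14 = 6958; k=2: (A₁..A₂)·(A₃..A₆) → 816+2436+16·3·14 = 3924; k=3: (A₁..A₃)·(A₄..A₆) → 1632+7840+16·17·14 = 13280; k=4: (A₁..A₄)·(A₅..A₆) → 2400+4032+16·16·14 = 10016; k=5: (A₁..A₅)·(A₆..A₆) → 3360+0+16·18·14 = 7392.
Best split is after A₂, i.e. k = 2.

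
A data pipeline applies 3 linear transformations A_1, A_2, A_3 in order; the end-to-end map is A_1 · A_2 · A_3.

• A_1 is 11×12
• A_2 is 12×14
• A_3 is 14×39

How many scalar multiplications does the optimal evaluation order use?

Order (A_1 · (A_2 · A_3)): (A_2 · A_3): 12×14 by 14×39 → 12×39, cost 12·14·39 = 6552; (A_1 · (A_2 · A_3)): 11×12 by 12×39 → 11×39, cost 11·12·39 = 5148; cumulative 11700. Total 11700.
Order ((A_1 · A_2) · A_3): (A_1 · A_2): 11×12 by 12×14 → 11×14, cost 11·12·14 = 1848; ((A_1 · A_2) · A_3): 11×14 by 14×39 → 11×39, cost 11·14·39 = 6006; cumulative 7854. Total 7854.
Minimum: 7854.

7854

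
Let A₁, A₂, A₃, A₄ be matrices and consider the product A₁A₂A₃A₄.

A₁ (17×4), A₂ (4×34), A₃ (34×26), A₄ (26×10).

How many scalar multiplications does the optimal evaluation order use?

Adjacent pairs: A₁A₂ = 17·4·34 = 2312; A₂A₃ = 4·34·26 = 3536; A₃A₄ = 34·26·10 = 8840.
Length 3: A₁..A₃: k=1: 0+3536+17·4·26=5304; k=2: 2312+0+17·34·26=17340 → min 5304 | A₂..A₄: k=2: 0+8840+4·34·10=10200; k=3: 3536+0+4·26·10=4576 → min 4576.
Length 4: A₁..A₄: k=1: 0+4576+17·4·10=5256; k=2: 2312+8840+17·34·10=16932; k=3: 5304+0+17·26·10=9724 → min 5256.
Optimal order: (A₁((A₂A₃)A₄)) with cost 5256.

5256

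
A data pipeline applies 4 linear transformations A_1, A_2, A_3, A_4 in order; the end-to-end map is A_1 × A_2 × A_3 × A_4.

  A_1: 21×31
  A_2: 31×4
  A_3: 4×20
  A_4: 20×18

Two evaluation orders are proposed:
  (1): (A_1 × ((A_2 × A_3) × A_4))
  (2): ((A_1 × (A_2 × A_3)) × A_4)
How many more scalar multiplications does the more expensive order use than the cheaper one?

Order (1) = (A_1 × ((A_2 × A_3) × A_4)): (A_2 × A_3): 31×4 by 4×20 → 31×20, cost 31·4·20 = 2480; ((A_2 × A_3) × A_4): 31×20 by 20×18 → 31×18, cost 31·20·18 = 11160; cumulative 13640; (A_1 × ((A_2 × A_3) × A_4)): 21×31 by 31×18 → 21×18, cost 21·31·18 = 11718; cumulative 25358. Total 25358.
Order (2) = ((A_1 × (A_2 × A_3)) × A_4): (A_2 × A_3): 31×4 by 4×20 → 31×20, cost 31·4·20 = 2480; (A_1 × (A_2 × A_3)): 21×31 by 31×20 → 21×20, cost 21·31·20 = 13020; cumulative 15500; ((A_1 × (A_2 × A_3)) × A_4): 21×20 by 20×18 → 21×18, cost 21·20·18 = 7560; cumulative 23060. Total 23060.
Difference: |25358 − 23060| = 2298.

2298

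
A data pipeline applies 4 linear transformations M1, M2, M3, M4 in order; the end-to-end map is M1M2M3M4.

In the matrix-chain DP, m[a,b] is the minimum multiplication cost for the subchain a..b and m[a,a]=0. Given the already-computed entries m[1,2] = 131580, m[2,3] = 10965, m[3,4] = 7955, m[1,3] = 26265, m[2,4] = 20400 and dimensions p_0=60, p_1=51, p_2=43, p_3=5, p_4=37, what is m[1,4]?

m[1,4] = min over k∈[1,3] of m[1,k]+m[k+1,4]+p_{0}·p_k·p_{4}.
k=1: 0 + 20400 + 60·51·37 = 133620; k=2: 131580 + 7955 + 60·43·37 = 234995; k=3: 26265 + 0 + 60·5·37 = 37365.
Minimum: 37365 at k=3.

37365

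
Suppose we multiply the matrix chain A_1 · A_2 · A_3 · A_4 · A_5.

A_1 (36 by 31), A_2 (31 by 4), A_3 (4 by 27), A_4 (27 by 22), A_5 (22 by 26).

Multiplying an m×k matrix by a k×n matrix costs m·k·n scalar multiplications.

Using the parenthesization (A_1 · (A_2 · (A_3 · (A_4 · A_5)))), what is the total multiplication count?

50492

(A_4 · A_5): 27×22 by 22×26 → 27×26, cost 27·22·26 = 15444
(A_3 · (A_4 · A_5)): 4×27 by 27×26 → 4×26, cost 4·27·26 = 2808; cumulative 18252
(A_2 · (A_3 · (A_4 · A_5))): 31×4 by 4×26 → 31×26, cost 31·4·26 = 3224; cumulative 21476
(A_1 · (A_2 · (A_3 · (A_4 · A_5)))): 36×31 by 31×26 → 36×26, cost 36·31·26 = 29016; cumulative 50492
Total: 50492 scalar multiplications.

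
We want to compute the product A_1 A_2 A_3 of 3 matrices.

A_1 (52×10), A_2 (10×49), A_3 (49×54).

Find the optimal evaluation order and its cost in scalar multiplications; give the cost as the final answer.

(A_1 (A_2 A_3)): cost 54540.
((A_1 A_2) A_3): cost 163072.
Optimal: (A_1 (A_2 A_3)) with cost 54540.

54540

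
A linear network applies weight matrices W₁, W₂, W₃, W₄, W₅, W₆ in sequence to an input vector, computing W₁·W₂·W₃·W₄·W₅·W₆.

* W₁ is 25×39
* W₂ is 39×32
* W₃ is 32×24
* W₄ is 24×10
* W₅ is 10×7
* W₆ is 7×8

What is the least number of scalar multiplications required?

Adjacent pairs: W₁W₂ = 25·39·32 = 31200; W₂W₃ = 39·32·24 = 29952; W₃W₄ = 32·24·10 = 7680; W₄W₅ = 24·10·7 = 1680; W₅W₆ = 10·7·8 = 560.
Length 3: W₁..W₃: k=1: 0+29952+25·39·24=53352; k=2: 31200+0+25·32·24=50400 → min 50400 | W₂..W₄: k=2: 0+7680+39·32·10=20160; k=3: 29952+0+39·24·10=39312 → min 20160 | W₃..W₅: k=3: 0+1680+32·24·7=7056; k=4: 7680+0+32·10·7=9920 → min 7056 | W₄..W₆: k=4: 0+560+24·10·8=2480; k=5: 1680+0+24·7·8=3024 → min 2480.
Length 4: W₁..W₄: k=1: 0+20160+25·39·10=29910; k=2: 31200+7680+25·32·10=46880; k=3: 50400+0+25·24·10=56400 → min 29910 | W₂..W₅: k=2: 0+7056+39·32·7=15792; k=3: 29952+1680+39·24·7=38184; k=4: 20160+0+39·10·7=22890 → min 15792 | W₃..W₆: k=3: 0+2480+32·24·8=8624; k=4: 7680+560+32·10·8=10800; k=5: 7056+0+32·7·8=8848 → min 8624.
Length 5: W₁..W₅: k=1: 0+15792+25·39·7=22617; k=2: 31200+7056+25·32·7=43856; k=3: 50400+1680+25·24·7=56280; k=4: 29910+0+25·10·7=31660 → min 22617 | W₂..W₆: k=2: 0+8624+39·32·8=18608; k=3: 29952+2480+39·24·8=39920; k=4: 20160+560+39·10·8=23840; k=5: 15792+0+39·7·8=17976 → min 17976.
Length 6: W₁..W₆: k=1: 0+17976+25·39·8=25776; k=2: 31200+8624+25·32·8=46224; k=3: 50400+2480+25·24·8=57680; k=4: 29910+560+25·10·8=32470; k=5: 22617+0+25·7·8=24017 → min 24017.
Optimal order: ((W₁·(W₂·(W₃·(W₄·W₅))))·W₆) with cost 24017.

24017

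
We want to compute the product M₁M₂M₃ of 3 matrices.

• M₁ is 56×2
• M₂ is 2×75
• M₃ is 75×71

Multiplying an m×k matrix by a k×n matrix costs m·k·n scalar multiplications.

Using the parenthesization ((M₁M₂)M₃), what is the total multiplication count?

306600

(M₁M₂): 56×2 by 2×75 → 56×75, cost 56·2·75 = 8400
((M₁M₂)M₃): 56×75 by 75×71 → 56×71, cost 56·75·71 = 298200; cumulative 306600
Total: 306600 scalar multiplications.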